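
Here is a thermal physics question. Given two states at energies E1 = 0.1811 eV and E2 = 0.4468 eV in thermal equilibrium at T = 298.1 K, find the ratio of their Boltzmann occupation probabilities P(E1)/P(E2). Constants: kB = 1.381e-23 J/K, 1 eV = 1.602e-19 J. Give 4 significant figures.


Step 1: Compute energy difference dE = E1 - E2 = 0.1811 - 0.4468 = -0.2657 eV
Step 2: Convert to Joules: dE_J = -0.2657 * 1.602e-19 = -4.257e-20 J
Step 3: Compute exponent = -dE_J / (kB * T) = -(-4.257e-20) / (1.381e-23 * 298.1) = 10.34
Step 4: P(E1)/P(E2) = exp(10.34) = 3.093e+04

3.093e+04


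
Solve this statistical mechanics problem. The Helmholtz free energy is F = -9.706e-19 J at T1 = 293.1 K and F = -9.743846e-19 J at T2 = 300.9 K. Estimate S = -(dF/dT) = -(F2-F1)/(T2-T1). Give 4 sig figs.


Step 1: dF = F2 - F1 = -9.743846e-19 - (-9.706e-19) = -3.7846e-21 J
Step 2: dT = T2 - T1 = 300.9 - 293.1 = 7.8 K
Step 3: S = -dF/dT = -(-3.7846e-21)/7.8 = 4.852e-22 J/K

4.852e-22


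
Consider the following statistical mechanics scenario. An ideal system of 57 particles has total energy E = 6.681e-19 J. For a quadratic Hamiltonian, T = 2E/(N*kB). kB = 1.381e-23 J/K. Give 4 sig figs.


Step 1: Numerator = 2*E = 2*6.681e-19 = 1.336e-18 J
Step 2: Denominator = N*kB = 57*1.381e-23 = 7.872e-22
Step 3: T = 1.336e-18 / 7.872e-22 = 1697 K

1697


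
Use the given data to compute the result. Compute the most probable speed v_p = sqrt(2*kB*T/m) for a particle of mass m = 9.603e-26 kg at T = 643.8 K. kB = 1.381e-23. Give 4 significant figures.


Step 1: Numerator = 2*kB*T = 2*1.381e-23*643.8 = 1.778e-20
Step 2: Ratio = 1.778e-20 / 9.603e-26 = 1.852e+05
Step 3: v_p = sqrt(1.852e+05) = 430.3 m/s

430.3


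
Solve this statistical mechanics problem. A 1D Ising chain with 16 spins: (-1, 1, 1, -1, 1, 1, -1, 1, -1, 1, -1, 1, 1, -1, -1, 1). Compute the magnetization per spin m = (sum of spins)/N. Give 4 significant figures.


Step 1: Count up spins (+1): 9, down spins (-1): 7
Step 2: Total magnetization M = 9 - 7 = 2
Step 3: m = M/N = 2/16 = 0.125

0.125


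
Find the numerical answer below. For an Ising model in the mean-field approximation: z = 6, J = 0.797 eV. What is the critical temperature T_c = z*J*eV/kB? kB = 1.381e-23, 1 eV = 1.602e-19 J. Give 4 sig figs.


Step 1: z*J = 6*0.797 = 4.782 eV
Step 2: Convert to Joules: 4.782*1.602e-19 = 7.661e-19 J
Step 3: T_c = 7.661e-19 / 1.381e-23 = 5.547e+04 K

5.547e+04


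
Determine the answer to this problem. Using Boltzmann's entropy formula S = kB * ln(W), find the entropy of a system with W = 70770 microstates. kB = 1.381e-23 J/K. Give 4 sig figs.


Step 1: ln(W) = ln(70770) = 11.17
Step 2: S = kB * ln(W) = 1.381e-23 * 11.17
Step 3: S = 1.542e-22 J/K

1.542e-22


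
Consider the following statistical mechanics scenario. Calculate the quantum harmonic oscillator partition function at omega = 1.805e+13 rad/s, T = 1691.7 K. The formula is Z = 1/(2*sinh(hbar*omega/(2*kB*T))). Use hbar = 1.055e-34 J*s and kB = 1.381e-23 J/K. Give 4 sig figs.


Step 1: Compute x = hbar*omega/(kB*T) = 1.055e-34*1.805e+13/(1.381e-23*1691.7) = 0.08151
Step 2: x/2 = 0.04076
Step 3: sinh(x/2) = 0.04077
Step 4: Z = 1/(2*0.04077) = 12.26

12.26


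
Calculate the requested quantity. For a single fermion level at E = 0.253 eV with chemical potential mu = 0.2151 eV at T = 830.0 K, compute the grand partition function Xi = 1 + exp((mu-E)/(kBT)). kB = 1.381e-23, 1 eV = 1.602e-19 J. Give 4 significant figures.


Step 1: (mu - E) = 0.2151 - 0.253 = -0.0379 eV
Step 2: x = (mu-E)*eV/(kB*T) = -0.0379*1.602e-19/(1.381e-23*830.0) = -0.5297
Step 3: exp(x) = 0.5888
Step 4: Xi = 1 + 0.5888 = 1.589

1.589


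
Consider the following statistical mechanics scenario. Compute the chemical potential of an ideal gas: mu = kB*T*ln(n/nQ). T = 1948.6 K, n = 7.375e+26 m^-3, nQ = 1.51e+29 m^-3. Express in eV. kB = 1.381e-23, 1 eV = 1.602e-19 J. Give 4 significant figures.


Step 1: n/nQ = 7.375e+26/1.51e+29 = 0.004884
Step 2: ln(n/nQ) = -5.322
Step 3: mu = kB*T*ln(n/nQ) = 2.691e-20*-5.322 = -1.432e-19 J
Step 4: Convert to eV: -1.432e-19/1.602e-19 = -0.8939 eV

-0.8939


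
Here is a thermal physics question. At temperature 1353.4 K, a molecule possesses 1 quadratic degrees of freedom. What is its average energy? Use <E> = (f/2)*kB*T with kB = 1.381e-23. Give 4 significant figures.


Step 1: f/2 = 1/2 = 0.5
Step 2: kB*T = 1.381e-23 * 1353.4 = 1.869e-20
Step 3: <E> = 0.5 * 1.869e-20 = 9.345e-21 J

9.345e-21


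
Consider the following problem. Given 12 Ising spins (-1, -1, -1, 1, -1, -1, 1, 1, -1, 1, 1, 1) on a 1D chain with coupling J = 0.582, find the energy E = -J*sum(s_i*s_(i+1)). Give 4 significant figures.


Step 1: Nearest-neighbor products: 1, 1, -1, -1, 1, -1, 1, -1, -1, 1, 1
Step 2: Sum of products = 1
Step 3: E = -0.582 * 1 = -0.582

-0.582


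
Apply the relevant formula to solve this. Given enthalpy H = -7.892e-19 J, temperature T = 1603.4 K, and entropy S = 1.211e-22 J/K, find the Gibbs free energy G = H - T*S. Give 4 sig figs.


Step 1: T*S = 1603.4 * 1.211e-22 = 1.942e-19 J
Step 2: G = H - T*S = -7.892e-19 - 1.942e-19
Step 3: G = -9.834e-19 J

-9.834e-19


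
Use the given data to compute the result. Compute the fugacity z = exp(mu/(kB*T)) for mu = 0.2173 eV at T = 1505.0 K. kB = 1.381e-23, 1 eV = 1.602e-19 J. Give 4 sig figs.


Step 1: Convert mu to Joules: 0.2173*1.602e-19 = 3.481e-20 J
Step 2: kB*T = 1.381e-23*1505.0 = 2.078e-20 J
Step 3: mu/(kB*T) = 1.675
Step 4: z = exp(1.675) = 5.338

5.338


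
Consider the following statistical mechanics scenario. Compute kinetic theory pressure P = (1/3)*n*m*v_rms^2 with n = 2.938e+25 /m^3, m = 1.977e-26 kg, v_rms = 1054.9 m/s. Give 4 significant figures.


Step 1: v_rms^2 = 1054.9^2 = 1.113e+06
Step 2: n*m = 2.938e+25*1.977e-26 = 0.5808
Step 3: P = (1/3)*0.5808*1.113e+06 = 2.155e+05 Pa

2.155e+05


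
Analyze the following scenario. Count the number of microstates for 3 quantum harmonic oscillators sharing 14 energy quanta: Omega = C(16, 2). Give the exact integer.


Step 1: Use binomial coefficient C(16, 2)
Step 2: Numerator = 16! / 14!
Step 3: Denominator = 2!
Step 4: Omega = 120

120


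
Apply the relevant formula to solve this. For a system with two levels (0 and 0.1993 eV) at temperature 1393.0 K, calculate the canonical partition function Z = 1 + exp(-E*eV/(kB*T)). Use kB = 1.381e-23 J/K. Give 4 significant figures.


Step 1: Compute beta*E = E*eV/(kB*T) = 0.1993*1.602e-19/(1.381e-23*1393.0) = 1.66
Step 2: exp(-beta*E) = exp(-1.66) = 0.1902
Step 3: Z = 1 + 0.1902 = 1.19

1.19


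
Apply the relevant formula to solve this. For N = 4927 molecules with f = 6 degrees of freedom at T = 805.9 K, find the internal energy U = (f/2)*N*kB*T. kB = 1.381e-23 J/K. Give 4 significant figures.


Step 1: f/2 = 6/2 = 3.0
Step 2: N*kB*T = 4927*1.381e-23*805.9 = 5.483e-17
Step 3: U = 3.0 * 5.483e-17 = 1.645e-16 J

1.645e-16


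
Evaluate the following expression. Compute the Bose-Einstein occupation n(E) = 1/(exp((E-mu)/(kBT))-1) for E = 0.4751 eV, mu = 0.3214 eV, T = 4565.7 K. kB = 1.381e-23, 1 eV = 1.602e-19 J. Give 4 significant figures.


Step 1: (E - mu) = 0.1537 eV
Step 2: x = (E-mu)*eV/(kB*T) = 0.1537*1.602e-19/(1.381e-23*4565.7) = 0.3905
Step 3: exp(x) = 1.478
Step 4: n = 1/(exp(x)-1) = 2.093

2.093


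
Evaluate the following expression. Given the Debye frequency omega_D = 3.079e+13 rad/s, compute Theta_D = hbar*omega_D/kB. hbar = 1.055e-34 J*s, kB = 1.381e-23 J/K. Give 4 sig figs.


Step 1: hbar*omega_D = 1.055e-34 * 3.079e+13 = 3.248e-21 J
Step 2: Theta_D = 3.248e-21 / 1.381e-23
Step 3: Theta_D = 235.2 K

235.2


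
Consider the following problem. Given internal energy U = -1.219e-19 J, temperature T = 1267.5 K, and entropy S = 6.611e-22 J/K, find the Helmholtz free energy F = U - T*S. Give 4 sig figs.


Step 1: T*S = 1267.5 * 6.611e-22 = 8.379e-19 J
Step 2: F = U - T*S = -1.219e-19 - 8.379e-19
Step 3: F = -9.598e-19 J

-9.598e-19


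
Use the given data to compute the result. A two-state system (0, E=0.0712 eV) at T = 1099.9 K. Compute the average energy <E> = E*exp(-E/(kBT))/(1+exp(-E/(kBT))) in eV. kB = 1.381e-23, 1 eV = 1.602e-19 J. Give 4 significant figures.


Step 1: beta*E = 0.0712*1.602e-19/(1.381e-23*1099.9) = 0.7509
Step 2: exp(-beta*E) = 0.4719
Step 3: <E> = 0.0712*0.4719/(1+0.4719) = 0.02283 eV

0.02283


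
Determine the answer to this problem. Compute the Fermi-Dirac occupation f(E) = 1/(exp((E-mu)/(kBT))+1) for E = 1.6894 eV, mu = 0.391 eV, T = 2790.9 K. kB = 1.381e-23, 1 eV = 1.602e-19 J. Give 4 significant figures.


Step 1: (E - mu) = 1.6894 - 0.391 = 1.298 eV
Step 2: Convert: (E-mu)*eV = 2.08e-19 J
Step 3: x = (E-mu)*eV/(kB*T) = 5.397
Step 4: f = 1/(exp(5.397)+1) = 0.004511

0.004511


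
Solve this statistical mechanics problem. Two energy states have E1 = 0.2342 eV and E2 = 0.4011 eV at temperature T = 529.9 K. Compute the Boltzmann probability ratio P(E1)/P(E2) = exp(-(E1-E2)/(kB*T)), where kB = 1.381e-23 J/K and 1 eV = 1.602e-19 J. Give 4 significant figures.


Step 1: Compute energy difference dE = E1 - E2 = 0.2342 - 0.4011 = -0.1669 eV
Step 2: Convert to Joules: dE_J = -0.1669 * 1.602e-19 = -2.674e-20 J
Step 3: Compute exponent = -dE_J / (kB * T) = -(-2.674e-20) / (1.381e-23 * 529.9) = 3.654
Step 4: P(E1)/P(E2) = exp(3.654) = 38.62

38.62


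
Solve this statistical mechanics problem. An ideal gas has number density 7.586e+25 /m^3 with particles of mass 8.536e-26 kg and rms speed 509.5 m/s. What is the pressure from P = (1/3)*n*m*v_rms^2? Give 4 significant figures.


Step 1: v_rms^2 = 509.5^2 = 2.596e+05
Step 2: n*m = 7.586e+25*8.536e-26 = 6.475
Step 3: P = (1/3)*6.475*2.596e+05 = 5.603e+05 Pa

5.603e+05


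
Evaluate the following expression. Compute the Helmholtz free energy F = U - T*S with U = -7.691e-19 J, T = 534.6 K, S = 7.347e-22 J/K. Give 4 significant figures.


Step 1: T*S = 534.6 * 7.347e-22 = 3.928e-19 J
Step 2: F = U - T*S = -7.691e-19 - 3.928e-19
Step 3: F = -1.162e-18 J

-1.162e-18


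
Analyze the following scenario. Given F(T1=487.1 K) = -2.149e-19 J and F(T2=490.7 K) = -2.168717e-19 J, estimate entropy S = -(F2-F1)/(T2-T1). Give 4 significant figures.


Step 1: dF = F2 - F1 = -2.168717e-19 - (-2.149e-19) = -1.9717e-21 J
Step 2: dT = T2 - T1 = 490.7 - 487.1 = 3.6 K
Step 3: S = -dF/dT = -(-1.9717e-21)/3.6 = 5.477e-22 J/K

5.477e-22


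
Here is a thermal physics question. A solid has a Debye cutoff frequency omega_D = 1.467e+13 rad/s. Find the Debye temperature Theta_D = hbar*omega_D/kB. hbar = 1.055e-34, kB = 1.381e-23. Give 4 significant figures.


Step 1: hbar*omega_D = 1.055e-34 * 1.467e+13 = 1.548e-21 J
Step 2: Theta_D = 1.548e-21 / 1.381e-23
Step 3: Theta_D = 112.1 K

112.1


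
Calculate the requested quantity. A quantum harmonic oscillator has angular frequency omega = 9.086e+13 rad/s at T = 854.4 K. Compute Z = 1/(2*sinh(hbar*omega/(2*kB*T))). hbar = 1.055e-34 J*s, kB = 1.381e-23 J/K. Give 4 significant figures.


Step 1: Compute x = hbar*omega/(kB*T) = 1.055e-34*9.086e+13/(1.381e-23*854.4) = 0.8124
Step 2: x/2 = 0.4062
Step 3: sinh(x/2) = 0.4175
Step 4: Z = 1/(2*0.4175) = 1.198

1.198


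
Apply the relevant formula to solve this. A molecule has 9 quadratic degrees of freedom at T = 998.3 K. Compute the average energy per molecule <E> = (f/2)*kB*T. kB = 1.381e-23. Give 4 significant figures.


Step 1: f/2 = 9/2 = 4.5
Step 2: kB*T = 1.381e-23 * 998.3 = 1.379e-20
Step 3: <E> = 4.5 * 1.379e-20 = 6.204e-20 J

6.204e-20


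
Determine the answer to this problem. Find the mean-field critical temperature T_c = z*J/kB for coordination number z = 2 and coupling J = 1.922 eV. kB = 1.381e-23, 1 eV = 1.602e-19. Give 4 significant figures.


Step 1: z*J = 2*1.922 = 3.844 eV
Step 2: Convert to Joules: 3.844*1.602e-19 = 6.158e-19 J
Step 3: T_c = 6.158e-19 / 1.381e-23 = 4.459e+04 K

4.459e+04


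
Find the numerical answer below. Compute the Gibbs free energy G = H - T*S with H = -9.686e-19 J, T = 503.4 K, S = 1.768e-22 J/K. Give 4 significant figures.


Step 1: T*S = 503.4 * 1.768e-22 = 8.9e-20 J
Step 2: G = H - T*S = -9.686e-19 - 8.9e-20
Step 3: G = -1.058e-18 J

-1.058e-18


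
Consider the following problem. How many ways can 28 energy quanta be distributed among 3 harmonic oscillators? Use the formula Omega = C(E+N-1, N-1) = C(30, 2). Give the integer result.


Step 1: Use binomial coefficient C(30, 2)
Step 2: Numerator = 30! / 28!
Step 3: Denominator = 2!
Step 4: Omega = 435

435


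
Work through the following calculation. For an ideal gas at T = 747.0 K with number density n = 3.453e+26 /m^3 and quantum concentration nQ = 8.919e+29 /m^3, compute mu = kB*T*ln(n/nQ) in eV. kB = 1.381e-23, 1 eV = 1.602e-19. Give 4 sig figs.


Step 1: n/nQ = 3.453e+26/8.919e+29 = 0.0003872
Step 2: ln(n/nQ) = -7.857
Step 3: mu = kB*T*ln(n/nQ) = 1.032e-20*-7.857 = -8.105e-20 J
Step 4: Convert to eV: -8.105e-20/1.602e-19 = -0.5059 eV

-0.5059


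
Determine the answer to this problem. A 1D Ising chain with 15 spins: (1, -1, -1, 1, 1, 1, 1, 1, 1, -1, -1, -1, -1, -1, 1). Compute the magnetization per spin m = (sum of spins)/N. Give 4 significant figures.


Step 1: Count up spins (+1): 8, down spins (-1): 7
Step 2: Total magnetization M = 8 - 7 = 1
Step 3: m = M/N = 1/15 = 0.06667

0.06667


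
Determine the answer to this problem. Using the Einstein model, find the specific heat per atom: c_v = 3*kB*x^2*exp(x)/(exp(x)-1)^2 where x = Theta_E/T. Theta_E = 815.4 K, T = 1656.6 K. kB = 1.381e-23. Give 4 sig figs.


Step 1: x = Theta_E/T = 815.4/1656.6 = 0.4922
Step 2: x^2 = 0.2423
Step 3: exp(x) = 1.636
Step 4: c_v = 3*1.381e-23*0.2423*1.636/(1.636-1)^2 = 4.06e-23

4.06e-23


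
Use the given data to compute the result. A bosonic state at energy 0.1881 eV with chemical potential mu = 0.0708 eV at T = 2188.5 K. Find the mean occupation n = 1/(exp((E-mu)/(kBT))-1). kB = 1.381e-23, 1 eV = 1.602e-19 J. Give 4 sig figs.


Step 1: (E - mu) = 0.1173 eV
Step 2: x = (E-mu)*eV/(kB*T) = 0.1173*1.602e-19/(1.381e-23*2188.5) = 0.6218
Step 3: exp(x) = 1.862
Step 4: n = 1/(exp(x)-1) = 1.16

1.16


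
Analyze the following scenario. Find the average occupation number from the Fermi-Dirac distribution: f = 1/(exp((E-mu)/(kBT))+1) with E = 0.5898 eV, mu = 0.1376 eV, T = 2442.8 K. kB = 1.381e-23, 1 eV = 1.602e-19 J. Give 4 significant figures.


Step 1: (E - mu) = 0.5898 - 0.1376 = 0.4522 eV
Step 2: Convert: (E-mu)*eV = 7.244e-20 J
Step 3: x = (E-mu)*eV/(kB*T) = 2.147
Step 4: f = 1/(exp(2.147)+1) = 0.1046

0.1046


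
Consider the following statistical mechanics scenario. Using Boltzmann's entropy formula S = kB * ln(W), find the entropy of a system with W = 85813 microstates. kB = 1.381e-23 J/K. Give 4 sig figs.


Step 1: ln(W) = ln(85813) = 11.36
Step 2: S = kB * ln(W) = 1.381e-23 * 11.36
Step 3: S = 1.569e-22 J/K

1.569e-22


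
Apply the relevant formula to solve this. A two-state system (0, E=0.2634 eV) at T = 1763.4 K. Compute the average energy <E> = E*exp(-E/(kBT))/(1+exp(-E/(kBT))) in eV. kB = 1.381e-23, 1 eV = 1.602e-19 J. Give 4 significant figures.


Step 1: beta*E = 0.2634*1.602e-19/(1.381e-23*1763.4) = 1.733
Step 2: exp(-beta*E) = 0.1768
Step 3: <E> = 0.2634*0.1768/(1+0.1768) = 0.03957 eV

0.03957


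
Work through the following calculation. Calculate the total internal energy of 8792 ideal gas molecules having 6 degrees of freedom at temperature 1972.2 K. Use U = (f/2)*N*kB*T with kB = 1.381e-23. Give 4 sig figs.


Step 1: f/2 = 6/2 = 3.0
Step 2: N*kB*T = 8792*1.381e-23*1972.2 = 2.395e-16
Step 3: U = 3.0 * 2.395e-16 = 7.184e-16 J

7.184e-16


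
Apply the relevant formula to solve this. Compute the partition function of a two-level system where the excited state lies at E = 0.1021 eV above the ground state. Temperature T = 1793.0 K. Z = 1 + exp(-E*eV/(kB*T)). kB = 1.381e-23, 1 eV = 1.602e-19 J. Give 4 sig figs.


Step 1: Compute beta*E = E*eV/(kB*T) = 0.1021*1.602e-19/(1.381e-23*1793.0) = 0.6606
Step 2: exp(-beta*E) = exp(-0.6606) = 0.5166
Step 3: Z = 1 + 0.5166 = 1.517

1.517


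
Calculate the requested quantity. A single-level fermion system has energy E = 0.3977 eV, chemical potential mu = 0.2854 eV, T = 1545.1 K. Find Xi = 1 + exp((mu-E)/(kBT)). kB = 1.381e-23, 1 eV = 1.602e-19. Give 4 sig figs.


Step 1: (mu - E) = 0.2854 - 0.3977 = -0.1123 eV
Step 2: x = (mu-E)*eV/(kB*T) = -0.1123*1.602e-19/(1.381e-23*1545.1) = -0.8431
Step 3: exp(x) = 0.4304
Step 4: Xi = 1 + 0.4304 = 1.43

1.43


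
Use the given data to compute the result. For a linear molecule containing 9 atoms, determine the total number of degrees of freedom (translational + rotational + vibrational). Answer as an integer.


Step 1: Translational DOF = 3
Step 2: Rotational DOF (linear) = 2
Step 3: Vibrational DOF = 3*9 - 5 = 22
Step 4: Total = 3 + 2 + 22 = 27

27


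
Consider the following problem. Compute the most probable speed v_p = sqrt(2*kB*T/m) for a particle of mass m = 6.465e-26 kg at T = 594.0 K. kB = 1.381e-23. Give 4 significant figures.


Step 1: Numerator = 2*kB*T = 2*1.381e-23*594.0 = 1.641e-20
Step 2: Ratio = 1.641e-20 / 6.465e-26 = 2.538e+05
Step 3: v_p = sqrt(2.538e+05) = 503.8 m/s

503.8


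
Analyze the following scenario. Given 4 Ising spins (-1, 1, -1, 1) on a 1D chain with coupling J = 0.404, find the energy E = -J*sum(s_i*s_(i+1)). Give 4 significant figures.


Step 1: Nearest-neighbor products: -1, -1, -1
Step 2: Sum of products = -3
Step 3: E = -0.404 * -3 = 1.212

1.212


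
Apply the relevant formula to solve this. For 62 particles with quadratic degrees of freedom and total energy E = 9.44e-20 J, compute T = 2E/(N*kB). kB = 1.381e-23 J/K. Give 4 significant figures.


Step 1: Numerator = 2*E = 2*9.44e-20 = 1.888e-19 J
Step 2: Denominator = N*kB = 62*1.381e-23 = 8.562e-22
Step 3: T = 1.888e-19 / 8.562e-22 = 220.5 K

220.5


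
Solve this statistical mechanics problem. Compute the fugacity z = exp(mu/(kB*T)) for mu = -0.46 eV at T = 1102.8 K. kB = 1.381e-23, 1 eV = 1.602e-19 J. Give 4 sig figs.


Step 1: Convert mu to Joules: -0.46*1.602e-19 = -7.369e-20 J
Step 2: kB*T = 1.381e-23*1102.8 = 1.523e-20 J
Step 3: mu/(kB*T) = -4.839
Step 4: z = exp(-4.839) = 0.007917

0.007917


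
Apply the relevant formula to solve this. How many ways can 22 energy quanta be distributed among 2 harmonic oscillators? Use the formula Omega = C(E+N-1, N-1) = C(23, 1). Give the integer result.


Step 1: Use binomial coefficient C(23, 1)
Step 2: Numerator = 23! / 22!
Step 3: Denominator = 1!
Step 4: Omega = 23

23


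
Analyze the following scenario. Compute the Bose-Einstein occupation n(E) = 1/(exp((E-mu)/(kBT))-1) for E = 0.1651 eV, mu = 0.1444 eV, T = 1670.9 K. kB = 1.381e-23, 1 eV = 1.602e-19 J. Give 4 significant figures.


Step 1: (E - mu) = 0.0207 eV
Step 2: x = (E-mu)*eV/(kB*T) = 0.0207*1.602e-19/(1.381e-23*1670.9) = 0.1437
Step 3: exp(x) = 1.155
Step 4: n = 1/(exp(x)-1) = 6.47

6.47


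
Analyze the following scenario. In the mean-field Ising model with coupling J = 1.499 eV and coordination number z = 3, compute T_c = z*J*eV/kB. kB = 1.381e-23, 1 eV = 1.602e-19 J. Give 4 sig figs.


Step 1: z*J = 3*1.499 = 4.497 eV
Step 2: Convert to Joules: 4.497*1.602e-19 = 7.204e-19 J
Step 3: T_c = 7.204e-19 / 1.381e-23 = 5.217e+04 K

5.217e+04


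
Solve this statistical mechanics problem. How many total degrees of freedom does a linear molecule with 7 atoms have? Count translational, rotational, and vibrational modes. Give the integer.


Step 1: Translational DOF = 3
Step 2: Rotational DOF (linear) = 2
Step 3: Vibrational DOF = 3*7 - 5 = 16
Step 4: Total = 3 + 2 + 16 = 21

21


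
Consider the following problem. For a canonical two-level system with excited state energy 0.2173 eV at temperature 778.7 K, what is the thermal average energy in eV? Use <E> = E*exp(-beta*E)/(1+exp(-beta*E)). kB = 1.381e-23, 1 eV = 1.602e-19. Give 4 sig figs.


Step 1: beta*E = 0.2173*1.602e-19/(1.381e-23*778.7) = 3.237
Step 2: exp(-beta*E) = 0.03928
Step 3: <E> = 0.2173*0.03928/(1+0.03928) = 0.008212 eV

0.008212


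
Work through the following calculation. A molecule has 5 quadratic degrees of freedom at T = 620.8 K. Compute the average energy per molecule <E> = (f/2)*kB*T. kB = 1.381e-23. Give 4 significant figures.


Step 1: f/2 = 5/2 = 2.5
Step 2: kB*T = 1.381e-23 * 620.8 = 8.573e-21
Step 3: <E> = 2.5 * 8.573e-21 = 2.143e-20 J

2.143e-20


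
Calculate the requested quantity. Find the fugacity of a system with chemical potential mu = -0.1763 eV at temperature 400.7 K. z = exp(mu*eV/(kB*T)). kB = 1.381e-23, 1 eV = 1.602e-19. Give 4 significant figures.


Step 1: Convert mu to Joules: -0.1763*1.602e-19 = -2.824e-20 J
Step 2: kB*T = 1.381e-23*400.7 = 5.534e-21 J
Step 3: mu/(kB*T) = -5.104
Step 4: z = exp(-5.104) = 0.006073

0.006073


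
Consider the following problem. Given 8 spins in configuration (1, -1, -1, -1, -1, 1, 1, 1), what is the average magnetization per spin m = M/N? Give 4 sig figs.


Step 1: Count up spins (+1): 4, down spins (-1): 4
Step 2: Total magnetization M = 4 - 4 = 0
Step 3: m = M/N = 0/8 = 0

0


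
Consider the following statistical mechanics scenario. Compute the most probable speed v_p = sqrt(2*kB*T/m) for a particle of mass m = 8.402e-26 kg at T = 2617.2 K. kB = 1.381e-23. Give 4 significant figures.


Step 1: Numerator = 2*kB*T = 2*1.381e-23*2617.2 = 7.229e-20
Step 2: Ratio = 7.229e-20 / 8.402e-26 = 8.604e+05
Step 3: v_p = sqrt(8.604e+05) = 927.6 m/s

927.6


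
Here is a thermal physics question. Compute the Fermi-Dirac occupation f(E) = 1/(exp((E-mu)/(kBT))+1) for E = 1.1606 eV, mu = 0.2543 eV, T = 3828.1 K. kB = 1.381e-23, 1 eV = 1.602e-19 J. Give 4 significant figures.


Step 1: (E - mu) = 1.1606 - 0.2543 = 0.9063 eV
Step 2: Convert: (E-mu)*eV = 1.452e-19 J
Step 3: x = (E-mu)*eV/(kB*T) = 2.746
Step 4: f = 1/(exp(2.746)+1) = 0.06029

0.06029


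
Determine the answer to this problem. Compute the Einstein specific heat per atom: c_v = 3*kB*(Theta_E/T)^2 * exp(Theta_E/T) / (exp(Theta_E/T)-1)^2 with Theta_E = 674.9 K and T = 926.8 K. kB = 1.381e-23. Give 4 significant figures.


Step 1: x = Theta_E/T = 674.9/926.8 = 0.7282
Step 2: x^2 = 0.5303
Step 3: exp(x) = 2.071
Step 4: c_v = 3*1.381e-23*0.5303*2.071/(2.071-1)^2 = 3.965e-23

3.965e-23


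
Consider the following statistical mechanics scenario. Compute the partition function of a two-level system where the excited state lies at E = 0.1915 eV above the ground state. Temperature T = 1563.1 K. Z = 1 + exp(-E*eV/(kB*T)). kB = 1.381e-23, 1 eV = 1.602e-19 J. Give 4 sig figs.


Step 1: Compute beta*E = E*eV/(kB*T) = 0.1915*1.602e-19/(1.381e-23*1563.1) = 1.421
Step 2: exp(-beta*E) = exp(-1.421) = 0.2414
Step 3: Z = 1 + 0.2414 = 1.241

1.241


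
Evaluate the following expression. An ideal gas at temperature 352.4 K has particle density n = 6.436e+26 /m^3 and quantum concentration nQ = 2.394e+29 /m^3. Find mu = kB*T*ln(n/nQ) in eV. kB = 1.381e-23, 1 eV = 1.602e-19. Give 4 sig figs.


Step 1: n/nQ = 6.436e+26/2.394e+29 = 0.002688
Step 2: ln(n/nQ) = -5.919
Step 3: mu = kB*T*ln(n/nQ) = 4.867e-21*-5.919 = -2.88e-20 J
Step 4: Convert to eV: -2.88e-20/1.602e-19 = -0.1798 eV

-0.1798


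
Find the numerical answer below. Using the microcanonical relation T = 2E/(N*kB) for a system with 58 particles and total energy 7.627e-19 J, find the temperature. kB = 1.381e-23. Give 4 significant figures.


Step 1: Numerator = 2*E = 2*7.627e-19 = 1.525e-18 J
Step 2: Denominator = N*kB = 58*1.381e-23 = 8.01e-22
Step 3: T = 1.525e-18 / 8.01e-22 = 1904 K

1904


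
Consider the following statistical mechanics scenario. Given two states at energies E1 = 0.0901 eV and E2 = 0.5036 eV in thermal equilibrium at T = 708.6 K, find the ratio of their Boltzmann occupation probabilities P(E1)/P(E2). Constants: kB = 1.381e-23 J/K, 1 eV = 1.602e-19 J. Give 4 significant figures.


Step 1: Compute energy difference dE = E1 - E2 = 0.0901 - 0.5036 = -0.4135 eV
Step 2: Convert to Joules: dE_J = -0.4135 * 1.602e-19 = -6.624e-20 J
Step 3: Compute exponent = -dE_J / (kB * T) = -(-6.624e-20) / (1.381e-23 * 708.6) = 6.769
Step 4: P(E1)/P(E2) = exp(6.769) = 870.7

870.7


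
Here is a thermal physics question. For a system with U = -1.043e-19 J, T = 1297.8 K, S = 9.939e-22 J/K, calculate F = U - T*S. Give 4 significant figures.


Step 1: T*S = 1297.8 * 9.939e-22 = 1.29e-18 J
Step 2: F = U - T*S = -1.043e-19 - 1.29e-18
Step 3: F = -1.394e-18 J

-1.394e-18


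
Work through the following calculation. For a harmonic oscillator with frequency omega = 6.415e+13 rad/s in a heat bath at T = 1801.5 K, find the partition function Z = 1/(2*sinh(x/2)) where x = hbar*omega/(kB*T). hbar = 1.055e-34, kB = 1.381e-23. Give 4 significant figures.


Step 1: Compute x = hbar*omega/(kB*T) = 1.055e-34*6.415e+13/(1.381e-23*1801.5) = 0.272
Step 2: x/2 = 0.136
Step 3: sinh(x/2) = 0.1364
Step 4: Z = 1/(2*0.1364) = 3.665

3.665


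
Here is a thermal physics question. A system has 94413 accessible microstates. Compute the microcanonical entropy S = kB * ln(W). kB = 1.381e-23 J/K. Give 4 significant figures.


Step 1: ln(W) = ln(94413) = 11.46
Step 2: S = kB * ln(W) = 1.381e-23 * 11.46
Step 3: S = 1.582e-22 J/K

1.582e-22


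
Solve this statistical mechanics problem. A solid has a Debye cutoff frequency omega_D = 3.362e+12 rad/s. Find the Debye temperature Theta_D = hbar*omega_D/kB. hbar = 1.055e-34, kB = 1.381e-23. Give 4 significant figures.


Step 1: hbar*omega_D = 1.055e-34 * 3.362e+12 = 3.547e-22 J
Step 2: Theta_D = 3.547e-22 / 1.381e-23
Step 3: Theta_D = 25.68 K

25.68


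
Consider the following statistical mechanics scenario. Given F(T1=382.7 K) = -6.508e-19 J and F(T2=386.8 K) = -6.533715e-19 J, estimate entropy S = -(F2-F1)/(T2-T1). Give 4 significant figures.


Step 1: dF = F2 - F1 = -6.533715e-19 - (-6.508e-19) = -2.5715e-21 J
Step 2: dT = T2 - T1 = 386.8 - 382.7 = 4.1 K
Step 3: S = -dF/dT = -(-2.5715e-21)/4.1 = 6.272e-22 J/K

6.272e-22


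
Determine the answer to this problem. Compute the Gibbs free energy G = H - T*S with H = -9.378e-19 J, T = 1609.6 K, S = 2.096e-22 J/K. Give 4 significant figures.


Step 1: T*S = 1609.6 * 2.096e-22 = 3.374e-19 J
Step 2: G = H - T*S = -9.378e-19 - 3.374e-19
Step 3: G = -1.275e-18 J

-1.275e-18


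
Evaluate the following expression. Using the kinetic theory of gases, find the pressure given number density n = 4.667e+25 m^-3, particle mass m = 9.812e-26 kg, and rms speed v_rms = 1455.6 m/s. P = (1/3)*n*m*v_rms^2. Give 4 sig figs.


Step 1: v_rms^2 = 1455.6^2 = 2.119e+06
Step 2: n*m = 4.667e+25*9.812e-26 = 4.579
Step 3: P = (1/3)*4.579*2.119e+06 = 3.234e+06 Pa

3.234e+06


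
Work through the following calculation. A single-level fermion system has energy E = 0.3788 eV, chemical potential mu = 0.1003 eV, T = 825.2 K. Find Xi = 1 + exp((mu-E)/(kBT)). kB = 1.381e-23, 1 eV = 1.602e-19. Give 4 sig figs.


Step 1: (mu - E) = 0.1003 - 0.3788 = -0.2785 eV
Step 2: x = (mu-E)*eV/(kB*T) = -0.2785*1.602e-19/(1.381e-23*825.2) = -3.915
Step 3: exp(x) = 0.01994
Step 4: Xi = 1 + 0.01994 = 1.02

1.02


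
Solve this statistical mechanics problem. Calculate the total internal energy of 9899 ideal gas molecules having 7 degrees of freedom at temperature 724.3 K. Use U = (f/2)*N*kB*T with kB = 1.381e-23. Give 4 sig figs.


Step 1: f/2 = 7/2 = 3.5
Step 2: N*kB*T = 9899*1.381e-23*724.3 = 9.902e-17
Step 3: U = 3.5 * 9.902e-17 = 3.466e-16 J

3.466e-16


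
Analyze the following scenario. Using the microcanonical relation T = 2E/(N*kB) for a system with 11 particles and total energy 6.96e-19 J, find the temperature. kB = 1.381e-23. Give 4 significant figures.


Step 1: Numerator = 2*E = 2*6.96e-19 = 1.392e-18 J
Step 2: Denominator = N*kB = 11*1.381e-23 = 1.519e-22
Step 3: T = 1.392e-18 / 1.519e-22 = 9163 K

9163


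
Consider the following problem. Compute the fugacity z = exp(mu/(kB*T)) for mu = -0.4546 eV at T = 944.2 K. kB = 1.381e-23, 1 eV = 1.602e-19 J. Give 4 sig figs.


Step 1: Convert mu to Joules: -0.4546*1.602e-19 = -7.283e-20 J
Step 2: kB*T = 1.381e-23*944.2 = 1.304e-20 J
Step 3: mu/(kB*T) = -5.585
Step 4: z = exp(-5.585) = 0.003753

0.003753


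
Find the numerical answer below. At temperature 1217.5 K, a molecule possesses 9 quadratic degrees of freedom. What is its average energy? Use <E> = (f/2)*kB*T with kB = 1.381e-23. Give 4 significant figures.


Step 1: f/2 = 9/2 = 4.5
Step 2: kB*T = 1.381e-23 * 1217.5 = 1.681e-20
Step 3: <E> = 4.5 * 1.681e-20 = 7.566e-20 J

7.566e-20


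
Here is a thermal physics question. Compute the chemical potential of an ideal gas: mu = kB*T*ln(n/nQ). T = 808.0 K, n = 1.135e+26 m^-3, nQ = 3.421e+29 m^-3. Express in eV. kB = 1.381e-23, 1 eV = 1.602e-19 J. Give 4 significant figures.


Step 1: n/nQ = 1.135e+26/3.421e+29 = 0.0003318
Step 2: ln(n/nQ) = -8.011
Step 3: mu = kB*T*ln(n/nQ) = 1.116e-20*-8.011 = -8.939e-20 J
Step 4: Convert to eV: -8.939e-20/1.602e-19 = -0.558 eV

-0.558


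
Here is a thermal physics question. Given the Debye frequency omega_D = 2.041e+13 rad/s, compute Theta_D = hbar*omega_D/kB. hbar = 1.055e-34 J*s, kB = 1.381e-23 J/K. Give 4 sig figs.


Step 1: hbar*omega_D = 1.055e-34 * 2.041e+13 = 2.153e-21 J
Step 2: Theta_D = 2.153e-21 / 1.381e-23
Step 3: Theta_D = 155.9 K

155.9


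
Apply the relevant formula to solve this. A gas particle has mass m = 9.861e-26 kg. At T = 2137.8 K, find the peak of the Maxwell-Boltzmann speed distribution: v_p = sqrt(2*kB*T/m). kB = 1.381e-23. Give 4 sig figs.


Step 1: Numerator = 2*kB*T = 2*1.381e-23*2137.8 = 5.905e-20
Step 2: Ratio = 5.905e-20 / 9.861e-26 = 5.988e+05
Step 3: v_p = sqrt(5.988e+05) = 773.8 m/s

773.8


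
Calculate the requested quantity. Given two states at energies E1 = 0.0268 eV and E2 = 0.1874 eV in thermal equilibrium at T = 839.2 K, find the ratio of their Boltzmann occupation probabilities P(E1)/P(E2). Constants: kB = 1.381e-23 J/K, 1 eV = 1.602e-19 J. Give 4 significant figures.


Step 1: Compute energy difference dE = E1 - E2 = 0.0268 - 0.1874 = -0.1606 eV
Step 2: Convert to Joules: dE_J = -0.1606 * 1.602e-19 = -2.573e-20 J
Step 3: Compute exponent = -dE_J / (kB * T) = -(-2.573e-20) / (1.381e-23 * 839.2) = 2.22
Step 4: P(E1)/P(E2) = exp(2.22) = 9.207

9.207


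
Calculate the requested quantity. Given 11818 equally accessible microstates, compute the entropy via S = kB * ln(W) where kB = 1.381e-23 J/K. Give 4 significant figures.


Step 1: ln(W) = ln(11818) = 9.377
Step 2: S = kB * ln(W) = 1.381e-23 * 9.377
Step 3: S = 1.295e-22 J/K

1.295e-22


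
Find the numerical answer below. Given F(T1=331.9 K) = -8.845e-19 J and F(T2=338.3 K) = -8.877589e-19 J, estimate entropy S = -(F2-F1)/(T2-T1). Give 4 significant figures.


Step 1: dF = F2 - F1 = -8.877589e-19 - (-8.845e-19) = -3.2589e-21 J
Step 2: dT = T2 - T1 = 338.3 - 331.9 = 6.4 K
Step 3: S = -dF/dT = -(-3.2589e-21)/6.4 = 5.092e-22 J/K

5.092e-22


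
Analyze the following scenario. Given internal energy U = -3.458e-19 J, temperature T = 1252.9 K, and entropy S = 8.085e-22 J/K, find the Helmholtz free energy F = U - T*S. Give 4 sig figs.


Step 1: T*S = 1252.9 * 8.085e-22 = 1.013e-18 J
Step 2: F = U - T*S = -3.458e-19 - 1.013e-18
Step 3: F = -1.359e-18 J

-1.359e-18


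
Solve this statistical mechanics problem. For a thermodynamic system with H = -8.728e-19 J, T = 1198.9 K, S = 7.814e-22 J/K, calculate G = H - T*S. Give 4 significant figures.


Step 1: T*S = 1198.9 * 7.814e-22 = 9.368e-19 J
Step 2: G = H - T*S = -8.728e-19 - 9.368e-19
Step 3: G = -1.81e-18 J

-1.81e-18


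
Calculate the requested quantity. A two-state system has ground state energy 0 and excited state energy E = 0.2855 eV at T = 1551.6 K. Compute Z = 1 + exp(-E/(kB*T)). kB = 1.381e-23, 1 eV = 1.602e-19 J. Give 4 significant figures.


Step 1: Compute beta*E = E*eV/(kB*T) = 0.2855*1.602e-19/(1.381e-23*1551.6) = 2.134
Step 2: exp(-beta*E) = exp(-2.134) = 0.1183
Step 3: Z = 1 + 0.1183 = 1.118

1.118


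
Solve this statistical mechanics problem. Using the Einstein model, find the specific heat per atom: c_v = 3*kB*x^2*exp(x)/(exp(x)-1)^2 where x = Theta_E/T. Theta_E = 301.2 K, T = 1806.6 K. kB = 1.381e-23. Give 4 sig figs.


Step 1: x = Theta_E/T = 301.2/1806.6 = 0.1667
Step 2: x^2 = 0.0278
Step 3: exp(x) = 1.181
Step 4: c_v = 3*1.381e-23*0.0278*1.181/(1.181-1)^2 = 4.133e-23

4.133e-23


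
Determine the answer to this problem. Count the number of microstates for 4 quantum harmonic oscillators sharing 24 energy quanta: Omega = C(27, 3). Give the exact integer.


Step 1: Use binomial coefficient C(27, 3)
Step 2: Numerator = 27! / 24!
Step 3: Denominator = 3!
Step 4: Omega = 2925

2925


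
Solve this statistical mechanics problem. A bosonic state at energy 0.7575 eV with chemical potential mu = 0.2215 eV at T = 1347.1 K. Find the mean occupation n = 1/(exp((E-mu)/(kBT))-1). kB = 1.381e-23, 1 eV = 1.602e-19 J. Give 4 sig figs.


Step 1: (E - mu) = 0.536 eV
Step 2: x = (E-mu)*eV/(kB*T) = 0.536*1.602e-19/(1.381e-23*1347.1) = 4.616
Step 3: exp(x) = 101.1
Step 4: n = 1/(exp(x)-1) = 0.009995

0.009995


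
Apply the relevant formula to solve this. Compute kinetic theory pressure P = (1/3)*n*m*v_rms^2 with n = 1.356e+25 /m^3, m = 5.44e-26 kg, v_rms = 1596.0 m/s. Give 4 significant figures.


Step 1: v_rms^2 = 1596.0^2 = 2.547e+06
Step 2: n*m = 1.356e+25*5.44e-26 = 0.7377
Step 3: P = (1/3)*0.7377*2.547e+06 = 6.263e+05 Pa

6.263e+05


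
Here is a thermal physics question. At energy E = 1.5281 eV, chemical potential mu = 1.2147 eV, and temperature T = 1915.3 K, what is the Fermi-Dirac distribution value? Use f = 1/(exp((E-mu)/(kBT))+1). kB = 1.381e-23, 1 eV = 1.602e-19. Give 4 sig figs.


Step 1: (E - mu) = 1.5281 - 1.2147 = 0.3134 eV
Step 2: Convert: (E-mu)*eV = 5.021e-20 J
Step 3: x = (E-mu)*eV/(kB*T) = 1.898
Step 4: f = 1/(exp(1.898)+1) = 0.1303

0.1303


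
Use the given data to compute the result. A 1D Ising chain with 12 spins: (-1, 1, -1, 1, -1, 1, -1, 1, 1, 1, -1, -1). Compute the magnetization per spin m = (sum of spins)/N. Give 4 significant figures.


Step 1: Count up spins (+1): 6, down spins (-1): 6
Step 2: Total magnetization M = 6 - 6 = 0
Step 3: m = M/N = 0/12 = 0

0


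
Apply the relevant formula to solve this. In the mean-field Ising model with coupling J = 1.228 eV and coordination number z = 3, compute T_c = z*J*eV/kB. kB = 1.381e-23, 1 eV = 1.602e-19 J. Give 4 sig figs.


Step 1: z*J = 3*1.228 = 3.684 eV
Step 2: Convert to Joules: 3.684*1.602e-19 = 5.902e-19 J
Step 3: T_c = 5.902e-19 / 1.381e-23 = 4.274e+04 K

4.274e+04


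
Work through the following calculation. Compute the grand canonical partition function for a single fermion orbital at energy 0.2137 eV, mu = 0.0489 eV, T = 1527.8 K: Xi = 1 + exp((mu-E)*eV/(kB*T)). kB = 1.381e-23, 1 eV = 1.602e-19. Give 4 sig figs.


Step 1: (mu - E) = 0.0489 - 0.2137 = -0.1648 eV
Step 2: x = (mu-E)*eV/(kB*T) = -0.1648*1.602e-19/(1.381e-23*1527.8) = -1.251
Step 3: exp(x) = 0.2861
Step 4: Xi = 1 + 0.2861 = 1.286

1.286


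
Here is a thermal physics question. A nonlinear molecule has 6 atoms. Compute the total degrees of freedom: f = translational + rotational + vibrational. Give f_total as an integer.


Step 1: Translational DOF = 3
Step 2: Rotational DOF (nonlinear) = 3
Step 3: Vibrational DOF = 3*6 - 6 = 12
Step 4: Total = 3 + 3 + 12 = 18

18


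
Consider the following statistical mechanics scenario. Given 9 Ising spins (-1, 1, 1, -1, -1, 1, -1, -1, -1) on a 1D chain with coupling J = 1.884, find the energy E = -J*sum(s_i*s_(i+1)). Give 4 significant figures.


Step 1: Nearest-neighbor products: -1, 1, -1, 1, -1, -1, 1, 1
Step 2: Sum of products = 0
Step 3: E = -1.884 * 0 = 0

0


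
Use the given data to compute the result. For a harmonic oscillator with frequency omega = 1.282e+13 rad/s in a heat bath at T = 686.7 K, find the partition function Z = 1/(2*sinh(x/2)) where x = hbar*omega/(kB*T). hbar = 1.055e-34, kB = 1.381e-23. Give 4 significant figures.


Step 1: Compute x = hbar*omega/(kB*T) = 1.055e-34*1.282e+13/(1.381e-23*686.7) = 0.1426
Step 2: x/2 = 0.07131
Step 3: sinh(x/2) = 0.07137
Step 4: Z = 1/(2*0.07137) = 7.006

7.006


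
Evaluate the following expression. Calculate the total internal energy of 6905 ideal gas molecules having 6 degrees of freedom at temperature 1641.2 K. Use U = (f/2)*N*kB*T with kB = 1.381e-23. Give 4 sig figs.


Step 1: f/2 = 6/2 = 3.0
Step 2: N*kB*T = 6905*1.381e-23*1641.2 = 1.565e-16
Step 3: U = 3.0 * 1.565e-16 = 4.695e-16 J

4.695e-16


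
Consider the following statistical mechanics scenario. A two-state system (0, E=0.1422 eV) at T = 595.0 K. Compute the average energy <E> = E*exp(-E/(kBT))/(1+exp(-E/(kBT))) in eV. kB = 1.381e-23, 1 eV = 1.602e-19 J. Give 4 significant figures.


Step 1: beta*E = 0.1422*1.602e-19/(1.381e-23*595.0) = 2.772
Step 2: exp(-beta*E) = 0.06251
Step 3: <E> = 0.1422*0.06251/(1+0.06251) = 0.008366 eV

0.008366


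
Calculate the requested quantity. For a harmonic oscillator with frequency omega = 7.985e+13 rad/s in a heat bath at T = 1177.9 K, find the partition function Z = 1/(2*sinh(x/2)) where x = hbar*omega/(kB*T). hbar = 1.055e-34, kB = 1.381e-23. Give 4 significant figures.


Step 1: Compute x = hbar*omega/(kB*T) = 1.055e-34*7.985e+13/(1.381e-23*1177.9) = 0.5179
Step 2: x/2 = 0.2589
Step 3: sinh(x/2) = 0.2618
Step 4: Z = 1/(2*0.2618) = 1.91

1.91


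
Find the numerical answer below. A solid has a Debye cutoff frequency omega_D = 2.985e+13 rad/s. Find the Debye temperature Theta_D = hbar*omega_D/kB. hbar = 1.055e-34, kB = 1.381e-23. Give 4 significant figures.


Step 1: hbar*omega_D = 1.055e-34 * 2.985e+13 = 3.149e-21 J
Step 2: Theta_D = 3.149e-21 / 1.381e-23
Step 3: Theta_D = 228 K

228


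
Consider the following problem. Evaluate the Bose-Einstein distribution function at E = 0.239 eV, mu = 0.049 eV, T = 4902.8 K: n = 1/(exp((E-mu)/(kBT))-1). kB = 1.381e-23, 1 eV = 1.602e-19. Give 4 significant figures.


Step 1: (E - mu) = 0.19 eV
Step 2: x = (E-mu)*eV/(kB*T) = 0.19*1.602e-19/(1.381e-23*4902.8) = 0.4496
Step 3: exp(x) = 1.568
Step 4: n = 1/(exp(x)-1) = 1.762

1.762


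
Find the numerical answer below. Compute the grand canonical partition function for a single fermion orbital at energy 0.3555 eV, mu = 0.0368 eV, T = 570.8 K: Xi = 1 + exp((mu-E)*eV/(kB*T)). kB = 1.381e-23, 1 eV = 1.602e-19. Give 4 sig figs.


Step 1: (mu - E) = 0.0368 - 0.3555 = -0.3187 eV
Step 2: x = (mu-E)*eV/(kB*T) = -0.3187*1.602e-19/(1.381e-23*570.8) = -6.477
Step 3: exp(x) = 0.001539
Step 4: Xi = 1 + 0.001539 = 1.002

1.002


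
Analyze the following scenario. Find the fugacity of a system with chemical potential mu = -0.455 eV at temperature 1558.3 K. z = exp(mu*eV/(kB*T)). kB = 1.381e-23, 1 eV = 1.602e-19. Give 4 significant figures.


Step 1: Convert mu to Joules: -0.455*1.602e-19 = -7.289e-20 J
Step 2: kB*T = 1.381e-23*1558.3 = 2.152e-20 J
Step 3: mu/(kB*T) = -3.387
Step 4: z = exp(-3.387) = 0.03381

0.03381


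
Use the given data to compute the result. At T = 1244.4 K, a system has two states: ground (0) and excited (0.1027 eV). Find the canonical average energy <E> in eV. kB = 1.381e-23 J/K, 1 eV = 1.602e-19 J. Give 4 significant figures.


Step 1: beta*E = 0.1027*1.602e-19/(1.381e-23*1244.4) = 0.9574
Step 2: exp(-beta*E) = 0.3839
Step 3: <E> = 0.1027*0.3839/(1+0.3839) = 0.02849 eV

0.02849


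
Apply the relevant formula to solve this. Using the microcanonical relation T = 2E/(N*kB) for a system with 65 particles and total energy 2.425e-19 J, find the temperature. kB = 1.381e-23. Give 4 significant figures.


Step 1: Numerator = 2*E = 2*2.425e-19 = 4.85e-19 J
Step 2: Denominator = N*kB = 65*1.381e-23 = 8.977e-22
Step 3: T = 4.85e-19 / 8.977e-22 = 540.3 K

540.3


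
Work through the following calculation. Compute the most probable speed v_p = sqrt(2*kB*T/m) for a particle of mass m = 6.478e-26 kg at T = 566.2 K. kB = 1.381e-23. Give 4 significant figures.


Step 1: Numerator = 2*kB*T = 2*1.381e-23*566.2 = 1.564e-20
Step 2: Ratio = 1.564e-20 / 6.478e-26 = 2.414e+05
Step 3: v_p = sqrt(2.414e+05) = 491.3 m/s

491.3
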